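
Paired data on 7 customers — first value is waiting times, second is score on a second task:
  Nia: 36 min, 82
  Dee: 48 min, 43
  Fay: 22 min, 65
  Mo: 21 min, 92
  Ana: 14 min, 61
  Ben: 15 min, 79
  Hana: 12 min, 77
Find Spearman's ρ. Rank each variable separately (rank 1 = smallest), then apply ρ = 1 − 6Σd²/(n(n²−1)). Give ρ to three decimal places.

Ranks of variable 1: 6, 7, 5, 4, 2, 3, 1
Ranks of variable 2: 6, 1, 3, 7, 2, 5, 4
d = r₁ − r₂: 0, 6, 2, -3, 0, -2, -3
d²: 0, 36, 4, 9, 0, 4, 9; Σd² = 62
ρ = 1 − 6·62/(7·48) = 1 − 372/336 = -0.107

-0.107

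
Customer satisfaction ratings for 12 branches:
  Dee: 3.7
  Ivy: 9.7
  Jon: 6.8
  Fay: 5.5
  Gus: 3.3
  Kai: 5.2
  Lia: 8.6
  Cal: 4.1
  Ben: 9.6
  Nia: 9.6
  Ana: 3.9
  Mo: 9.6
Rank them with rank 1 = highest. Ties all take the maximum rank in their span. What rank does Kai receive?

8

Sorted (descending): 9.7, 9.6, 9.6, 9.6, 8.6, 6.8, 5.5, 5.2, 4.1, 3.9, 3.7, 3.3
The 3 values of 9.6 occupy positions 2–4 → each gets rank 4.
Kai has value 5.2 → rank 8.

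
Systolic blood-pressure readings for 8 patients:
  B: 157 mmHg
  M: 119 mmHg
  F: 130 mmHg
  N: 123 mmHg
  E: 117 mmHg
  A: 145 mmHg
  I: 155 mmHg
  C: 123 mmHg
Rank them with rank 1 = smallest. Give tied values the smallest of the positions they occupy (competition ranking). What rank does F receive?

Sorted (ascending): 117, 119, 123, 123, 130, 145, 155, 157
The 2 values of 123 occupy positions 3–4 → each gets rank 3.
F has value 130 mmHg → rank 5.

5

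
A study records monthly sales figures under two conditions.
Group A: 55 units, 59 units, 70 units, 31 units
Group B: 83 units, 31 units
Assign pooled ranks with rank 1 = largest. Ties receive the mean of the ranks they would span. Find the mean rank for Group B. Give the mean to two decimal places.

Sorted (descending): 83, 70, 59, 55, 31, 31
The 2 values of 31 occupy positions 5–6 → average rank (5+6)/2 = 5.5.
Group B values → pooled ranks: 83→1, 31→5.5
Mean rank = (1 + 5.5) / 2 = 3.25

3.25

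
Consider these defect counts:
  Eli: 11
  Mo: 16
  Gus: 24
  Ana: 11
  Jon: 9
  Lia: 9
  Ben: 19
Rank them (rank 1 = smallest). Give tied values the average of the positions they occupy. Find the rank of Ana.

3.5

Sorted (ascending): 9, 9, 11, 11, 16, 19, 24
The 2 values of 9 occupy positions 1–2 → average rank (1+2)/2 = 1.5.
The 2 values of 11 occupy positions 3–4 → average rank (3+4)/2 = 3.5.
Ana has value 11 → rank 3.5.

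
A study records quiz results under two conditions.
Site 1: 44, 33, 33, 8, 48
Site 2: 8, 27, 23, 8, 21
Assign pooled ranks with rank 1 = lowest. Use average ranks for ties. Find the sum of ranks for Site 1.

Sorted (ascending): 8, 8, 8, 21, 23, 27, 33, 33, 44, 48
The 3 values of 8 occupy positions 1–3 → average rank 2.
The 2 values of 33 occupy positions 7–8 → average rank (7+8)/2 = 7.5.
Site 1 values → pooled ranks: 44→9, 33→7.5, 33→7.5, 8→2, 48→10
Rank sum = 9 + 7.5 + 7.5 + 2 + 10 = 36

36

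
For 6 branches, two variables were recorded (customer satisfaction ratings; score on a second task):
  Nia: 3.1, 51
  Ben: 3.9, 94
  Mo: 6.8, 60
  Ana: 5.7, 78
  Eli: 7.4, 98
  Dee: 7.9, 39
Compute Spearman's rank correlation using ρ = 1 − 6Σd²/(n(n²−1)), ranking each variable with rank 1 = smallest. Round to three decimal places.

-0.086

Ranks of variable 1: 1, 2, 4, 3, 5, 6
Ranks of variable 2: 2, 5, 3, 4, 6, 1
d = r₁ − r₂: -1, -3, 1, -1, -1, 5
d²: 1, 9, 1, 1, 1, 25; Σd² = 38
ρ = 1 − 6·38/(6·35) = 1 − 228/210 = -0.086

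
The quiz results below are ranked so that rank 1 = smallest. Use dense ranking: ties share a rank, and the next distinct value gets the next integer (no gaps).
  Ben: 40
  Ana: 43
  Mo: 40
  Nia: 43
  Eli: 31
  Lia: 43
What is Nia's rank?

Sorted (ascending): 31, 40, 40, 43, 43, 43
The 2 values of 40 share dense rank 2.
The 3 values of 43 share dense rank 3.
Remaining distinct values take the next consecutive integers.
Nia has value 43 → rank 3.

3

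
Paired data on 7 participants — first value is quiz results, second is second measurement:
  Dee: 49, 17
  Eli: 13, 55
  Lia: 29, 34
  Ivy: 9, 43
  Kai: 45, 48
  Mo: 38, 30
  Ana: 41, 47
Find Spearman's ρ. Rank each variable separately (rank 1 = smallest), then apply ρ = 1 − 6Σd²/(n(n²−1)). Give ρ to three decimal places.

-0.321

Ranks of variable 1: 7, 2, 3, 1, 6, 4, 5
Ranks of variable 2: 1, 7, 3, 4, 6, 2, 5
d = r₁ − r₂: 6, -5, 0, -3, 0, 2, 0
d²: 36, 25, 0, 9, 0, 4, 0; Σd² = 74
ρ = 1 − 6·74/(7·48) = 1 − 444/336 = -0.321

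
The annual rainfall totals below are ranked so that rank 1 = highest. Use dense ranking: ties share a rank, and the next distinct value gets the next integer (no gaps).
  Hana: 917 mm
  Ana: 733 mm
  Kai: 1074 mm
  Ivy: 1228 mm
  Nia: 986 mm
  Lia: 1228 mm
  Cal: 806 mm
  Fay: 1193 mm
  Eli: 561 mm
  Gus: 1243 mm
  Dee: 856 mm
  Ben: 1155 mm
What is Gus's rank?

1

Sorted (descending): 1243, 1228, 1228, 1193, 1155, 1074, 986, 917, 856, 806, 733, 561
The 2 values of 1228 share dense rank 2.
Remaining distinct values take the next consecutive integers.
Gus has value 1243 mm → rank 1.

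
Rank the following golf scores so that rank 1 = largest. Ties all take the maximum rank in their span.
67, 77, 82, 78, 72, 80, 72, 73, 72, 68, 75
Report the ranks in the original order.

11, 4, 1, 3, 9, 2, 9, 6, 9, 10, 5

Sorted (descending): 82, 80, 78, 77, 75, 73, 72, 72, 72, 68, 67
The 3 values of 72 occupy positions 7–9 → each gets rank 9.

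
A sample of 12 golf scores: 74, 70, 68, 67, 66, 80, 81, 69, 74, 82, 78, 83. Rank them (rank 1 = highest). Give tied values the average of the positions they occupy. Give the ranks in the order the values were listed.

Sorted (descending): 83, 82, 81, 80, 78, 74, 74, 70, 69, 68, 67, 66
The 2 values of 74 occupy positions 6–7 → average rank (6+7)/2 = 6.5.

6.5, 8, 10, 11, 12, 4, 3, 9, 6.5, 2, 5, 1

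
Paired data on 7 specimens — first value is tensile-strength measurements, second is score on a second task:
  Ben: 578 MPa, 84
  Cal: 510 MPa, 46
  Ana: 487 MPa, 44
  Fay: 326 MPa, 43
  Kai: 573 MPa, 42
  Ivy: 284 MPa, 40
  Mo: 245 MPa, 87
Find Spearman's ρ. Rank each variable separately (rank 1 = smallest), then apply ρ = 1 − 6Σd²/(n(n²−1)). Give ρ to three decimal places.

0.036

Ranks of variable 1: 7, 5, 4, 3, 6, 2, 1
Ranks of variable 2: 6, 5, 4, 3, 2, 1, 7
d = r₁ − r₂: 1, 0, 0, 0, 4, 1, -6
d²: 1, 0, 0, 0, 16, 1, 36; Σd² = 54
ρ = 1 − 6·54/(7·48) = 1 − 324/336 = 0.036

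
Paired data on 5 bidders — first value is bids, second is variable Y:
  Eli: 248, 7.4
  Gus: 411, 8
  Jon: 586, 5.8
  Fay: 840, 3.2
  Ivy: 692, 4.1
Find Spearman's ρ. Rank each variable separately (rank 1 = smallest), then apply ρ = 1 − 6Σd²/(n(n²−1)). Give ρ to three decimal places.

-0.900

Ranks of variable 1: 1, 2, 3, 5, 4
Ranks of variable 2: 4, 5, 3, 1, 2
d = r₁ − r₂: -3, -3, 0, 4, 2
d²: 9, 9, 0, 16, 4; Σd² = 38
ρ = 1 − 6·38/(5·24) = 1 − 228/120 = -0.900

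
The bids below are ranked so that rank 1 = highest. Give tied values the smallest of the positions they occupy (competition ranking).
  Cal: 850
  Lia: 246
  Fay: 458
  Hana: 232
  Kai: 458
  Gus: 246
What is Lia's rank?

Sorted (descending): 850, 458, 458, 246, 246, 232
The 2 values of 458 occupy positions 2–3 → each gets rank 2.
The 2 values of 246 occupy positions 4–5 → each gets rank 4.
Lia has value 246 → rank 4.

4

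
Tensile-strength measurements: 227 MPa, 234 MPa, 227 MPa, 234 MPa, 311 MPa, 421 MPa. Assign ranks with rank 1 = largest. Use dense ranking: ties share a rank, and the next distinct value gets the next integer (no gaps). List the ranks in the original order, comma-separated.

4, 3, 4, 3, 2, 1

Sorted (descending): 421, 311, 234, 234, 227, 227
The 2 values of 234 share dense rank 3.
The 2 values of 227 share dense rank 4.
Remaining distinct values take the next consecutive integers.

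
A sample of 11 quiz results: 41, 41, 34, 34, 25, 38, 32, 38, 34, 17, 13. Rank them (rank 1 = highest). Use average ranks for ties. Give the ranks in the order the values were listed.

1.5, 1.5, 6, 6, 9, 3.5, 8, 3.5, 6, 10, 11

Sorted (descending): 41, 41, 38, 38, 34, 34, 34, 32, 25, 17, 13
The 2 values of 41 occupy positions 1–2 → average rank (1+2)/2 = 1.5.
The 2 values of 38 occupy positions 3–4 → average rank (3+4)/2 = 3.5.
The 3 values of 34 occupy positions 5–7 → average rank 6.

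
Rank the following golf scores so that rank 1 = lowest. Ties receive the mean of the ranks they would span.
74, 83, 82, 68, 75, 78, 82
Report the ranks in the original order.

2, 7, 5.5, 1, 3, 4, 5.5

Sorted (ascending): 68, 74, 75, 78, 82, 82, 83
The 2 values of 82 occupy positions 5–6 → average rank (5+6)/2 = 5.5.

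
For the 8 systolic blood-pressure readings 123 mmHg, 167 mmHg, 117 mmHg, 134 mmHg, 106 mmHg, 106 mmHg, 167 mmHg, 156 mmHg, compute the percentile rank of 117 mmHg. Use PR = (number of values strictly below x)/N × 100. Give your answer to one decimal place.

25.0

N = 8.
Strictly below 117: 2. Equal to 117: 1.
PR = 2/8 × 100 = 25.0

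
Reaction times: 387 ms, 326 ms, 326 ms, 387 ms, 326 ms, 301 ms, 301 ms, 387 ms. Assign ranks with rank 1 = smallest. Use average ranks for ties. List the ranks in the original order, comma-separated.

Sorted (ascending): 301, 301, 326, 326, 326, 387, 387, 387
The 2 values of 301 occupy positions 1–2 → average rank (1+2)/2 = 1.5.
The 3 values of 326 occupy positions 3–5 → average rank 4.
The 3 values of 387 occupy positions 6–8 → average rank 7.

7, 4, 4, 7, 4, 1.5, 1.5, 7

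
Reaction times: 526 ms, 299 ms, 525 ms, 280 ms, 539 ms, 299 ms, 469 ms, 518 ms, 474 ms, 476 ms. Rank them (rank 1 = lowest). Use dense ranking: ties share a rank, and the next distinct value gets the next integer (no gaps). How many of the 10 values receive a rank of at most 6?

7

Sorted (ascending): 280, 299, 299, 469, 474, 476, 518, 525, 526, 539
The 2 values of 299 share dense rank 2.
Remaining distinct values take the next consecutive integers.
Ranks ≤ 6: {1, 2, 2, 3, 4, 5, 6} → 7 values.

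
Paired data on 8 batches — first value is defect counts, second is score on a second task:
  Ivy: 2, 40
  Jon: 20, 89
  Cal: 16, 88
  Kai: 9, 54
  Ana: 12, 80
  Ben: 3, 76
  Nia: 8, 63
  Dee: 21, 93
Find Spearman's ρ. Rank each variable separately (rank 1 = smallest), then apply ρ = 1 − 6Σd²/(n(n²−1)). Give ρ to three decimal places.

Ranks of variable 1: 1, 7, 6, 4, 5, 2, 3, 8
Ranks of variable 2: 1, 7, 6, 2, 5, 4, 3, 8
d = r₁ − r₂: 0, 0, 0, 2, 0, -2, 0, 0
d²: 0, 0, 0, 4, 0, 4, 0, 0; Σd² = 8
ρ = 1 − 6·8/(8·63) = 1 − 48/504 = 0.905

0.905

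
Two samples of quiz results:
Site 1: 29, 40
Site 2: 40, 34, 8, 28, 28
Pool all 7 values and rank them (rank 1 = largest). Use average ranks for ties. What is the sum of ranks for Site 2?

22.5

Sorted (descending): 40, 40, 34, 29, 28, 28, 8
The 2 values of 40 occupy positions 1–2 → average rank (1+2)/2 = 1.5.
The 2 values of 28 occupy positions 5–6 → average rank (5+6)/2 = 5.5.
Site 2 values → pooled ranks: 40→1.5, 34→3, 8→7, 28→5.5, 28→5.5
Rank sum = 1.5 + 3 + 7 + 5.5 + 5.5 = 22.5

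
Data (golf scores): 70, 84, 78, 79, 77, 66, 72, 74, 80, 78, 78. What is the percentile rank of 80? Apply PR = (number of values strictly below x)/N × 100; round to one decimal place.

N = 11.
Strictly below 80: 9. Equal to 80: 1.
PR = 9/11 × 100 = 81.8

81.8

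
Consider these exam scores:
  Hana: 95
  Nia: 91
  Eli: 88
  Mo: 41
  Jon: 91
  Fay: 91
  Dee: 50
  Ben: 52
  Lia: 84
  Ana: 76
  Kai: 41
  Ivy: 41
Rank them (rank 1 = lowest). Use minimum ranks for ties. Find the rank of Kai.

Sorted (ascending): 41, 41, 41, 50, 52, 76, 84, 88, 91, 91, 91, 95
The 3 values of 41 occupy positions 1–3 → each gets rank 1.
The 3 values of 91 occupy positions 9–11 → each gets rank 9.
Kai has value 41 → rank 1.

1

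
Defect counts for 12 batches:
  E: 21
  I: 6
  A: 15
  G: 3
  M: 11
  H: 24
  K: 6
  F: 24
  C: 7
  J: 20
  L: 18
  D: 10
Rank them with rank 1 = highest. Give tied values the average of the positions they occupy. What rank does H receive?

Sorted (descending): 24, 24, 21, 20, 18, 15, 11, 10, 7, 6, 6, 3
The 2 values of 24 occupy positions 1–2 → average rank (1+2)/2 = 1.5.
The 2 values of 6 occupy positions 10–11 → average rank (10+11)/2 = 10.5.
H has value 24 → rank 1.5.

1.5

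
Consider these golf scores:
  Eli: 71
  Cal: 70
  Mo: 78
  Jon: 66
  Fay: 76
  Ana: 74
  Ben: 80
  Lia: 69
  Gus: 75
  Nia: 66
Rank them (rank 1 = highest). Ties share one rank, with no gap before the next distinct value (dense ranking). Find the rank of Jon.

9

Sorted (descending): 80, 78, 76, 75, 74, 71, 70, 69, 66, 66
The 2 values of 66 share dense rank 9.
Remaining distinct values take the next consecutive integers.
Jon has value 66 → rank 9.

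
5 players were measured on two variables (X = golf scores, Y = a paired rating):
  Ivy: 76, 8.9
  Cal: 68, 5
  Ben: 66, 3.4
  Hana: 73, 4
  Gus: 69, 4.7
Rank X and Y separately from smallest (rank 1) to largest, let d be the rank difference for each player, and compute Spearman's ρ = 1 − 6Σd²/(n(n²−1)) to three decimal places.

0.600

Ranks of variable 1: 5, 2, 1, 4, 3
Ranks of variable 2: 5, 4, 1, 2, 3
d = r₁ − r₂: 0, -2, 0, 2, 0
d²: 0, 4, 0, 4, 0; Σd² = 8
ρ = 1 − 6·8/(5·24) = 1 − 48/120 = 0.600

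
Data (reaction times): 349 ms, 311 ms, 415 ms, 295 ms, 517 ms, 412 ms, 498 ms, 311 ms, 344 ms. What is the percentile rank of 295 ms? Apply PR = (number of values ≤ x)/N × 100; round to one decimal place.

N = 9.
Strictly below 295: 0. Equal to 295: 1.
PR = 1/9 × 100 = 11.1

11.1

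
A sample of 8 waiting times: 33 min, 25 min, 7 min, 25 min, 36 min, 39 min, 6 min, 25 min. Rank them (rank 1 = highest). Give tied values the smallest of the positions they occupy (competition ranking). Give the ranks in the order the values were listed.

3, 4, 7, 4, 2, 1, 8, 4

Sorted (descending): 39, 36, 33, 25, 25, 25, 7, 6
The 3 values of 25 occupy positions 4–6 → each gets rank 4.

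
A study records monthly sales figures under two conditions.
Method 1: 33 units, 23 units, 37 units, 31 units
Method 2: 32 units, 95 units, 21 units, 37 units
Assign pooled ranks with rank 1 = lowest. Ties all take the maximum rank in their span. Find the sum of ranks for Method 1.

Sorted (ascending): 21, 23, 31, 32, 33, 37, 37, 95
The 2 values of 37 occupy positions 6–7 → each gets rank 7.
Method 1 values → pooled ranks: 33→5, 23→2, 37→7, 31→3
Rank sum = 5 + 2 + 7 + 3 = 17

17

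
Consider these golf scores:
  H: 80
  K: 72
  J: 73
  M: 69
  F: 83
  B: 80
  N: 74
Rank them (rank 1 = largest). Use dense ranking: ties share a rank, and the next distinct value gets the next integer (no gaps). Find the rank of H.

Sorted (descending): 83, 80, 80, 74, 73, 72, 69
The 2 values of 80 share dense rank 2.
Remaining distinct values take the next consecutive integers.
H has value 80 → rank 2.

2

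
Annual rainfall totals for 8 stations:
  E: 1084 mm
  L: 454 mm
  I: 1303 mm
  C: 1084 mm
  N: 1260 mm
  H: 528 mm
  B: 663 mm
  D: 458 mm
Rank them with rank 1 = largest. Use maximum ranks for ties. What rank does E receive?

Sorted (descending): 1303, 1260, 1084, 1084, 663, 528, 458, 454
The 2 values of 1084 occupy positions 3–4 → each gets rank 4.
E has value 1084 mm → rank 4.

4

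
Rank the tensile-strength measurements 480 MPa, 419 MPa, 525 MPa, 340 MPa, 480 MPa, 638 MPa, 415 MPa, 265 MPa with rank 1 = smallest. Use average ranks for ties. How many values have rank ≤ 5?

Sorted (ascending): 265, 340, 415, 419, 480, 480, 525, 638
The 2 values of 480 occupy positions 5–6 → average rank (5+6)/2 = 5.5.
Ranks ≤ 5: {1, 2, 3, 4} → 4 values.

4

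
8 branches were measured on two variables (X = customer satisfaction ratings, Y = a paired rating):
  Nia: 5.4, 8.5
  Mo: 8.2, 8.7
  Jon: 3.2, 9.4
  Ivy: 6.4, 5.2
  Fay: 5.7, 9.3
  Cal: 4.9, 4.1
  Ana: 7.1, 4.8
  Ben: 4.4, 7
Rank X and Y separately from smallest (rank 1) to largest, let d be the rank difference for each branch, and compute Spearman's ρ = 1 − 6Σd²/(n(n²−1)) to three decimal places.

-0.190

Ranks of variable 1: 4, 8, 1, 6, 5, 3, 7, 2
Ranks of variable 2: 5, 6, 8, 3, 7, 1, 2, 4
d = r₁ − r₂: -1, 2, -7, 3, -2, 2, 5, -2
d²: 1, 4, 49, 9, 4, 4, 25, 4; Σd² = 100
ρ = 1 − 6·100/(8·63) = 1 − 600/504 = -0.190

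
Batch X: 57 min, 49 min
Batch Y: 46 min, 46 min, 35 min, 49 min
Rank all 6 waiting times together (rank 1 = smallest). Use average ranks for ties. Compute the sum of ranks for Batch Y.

Sorted (ascending): 35, 46, 46, 49, 49, 57
The 2 values of 46 occupy positions 2–3 → average rank (2+3)/2 = 2.5.
The 2 values of 49 occupy positions 4–5 → average rank (4+5)/2 = 4.5.
Batch Y values → pooled ranks: 46→2.5, 46→2.5, 35→1, 49→4.5
Rank sum = 2.5 + 2.5 + 1 + 4.5 = 10.5

10.5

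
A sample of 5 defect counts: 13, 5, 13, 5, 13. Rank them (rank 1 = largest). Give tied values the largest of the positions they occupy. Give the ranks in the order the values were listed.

Sorted (descending): 13, 13, 13, 5, 5
The 3 values of 13 occupy positions 1–3 → each gets rank 3.
The 2 values of 5 occupy positions 4–5 → each gets rank 5.

3, 5, 3, 5, 3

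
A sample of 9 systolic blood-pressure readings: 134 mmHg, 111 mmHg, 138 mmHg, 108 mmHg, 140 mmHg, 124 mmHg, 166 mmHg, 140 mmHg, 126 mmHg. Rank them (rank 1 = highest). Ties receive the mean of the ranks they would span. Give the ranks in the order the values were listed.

5, 8, 4, 9, 2.5, 7, 1, 2.5, 6

Sorted (descending): 166, 140, 140, 138, 134, 126, 124, 111, 108
The 2 values of 140 occupy positions 2–3 → average rank (2+3)/2 = 2.5.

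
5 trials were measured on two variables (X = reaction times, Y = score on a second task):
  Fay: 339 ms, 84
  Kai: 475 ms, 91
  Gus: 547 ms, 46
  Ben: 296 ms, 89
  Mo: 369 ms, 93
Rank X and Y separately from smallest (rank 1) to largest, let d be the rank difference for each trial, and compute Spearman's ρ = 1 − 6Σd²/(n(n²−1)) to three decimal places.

-0.200

Ranks of variable 1: 2, 4, 5, 1, 3
Ranks of variable 2: 2, 4, 1, 3, 5
d = r₁ − r₂: 0, 0, 4, -2, -2
d²: 0, 0, 16, 4, 4; Σd² = 24
ρ = 1 − 6·24/(5·24) = 1 − 144/120 = -0.200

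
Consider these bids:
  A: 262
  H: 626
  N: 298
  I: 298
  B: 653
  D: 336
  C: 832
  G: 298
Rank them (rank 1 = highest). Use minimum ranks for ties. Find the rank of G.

5

Sorted (descending): 832, 653, 626, 336, 298, 298, 298, 262
The 3 values of 298 occupy positions 5–7 → each gets rank 5.
G has value 298 → rank 5.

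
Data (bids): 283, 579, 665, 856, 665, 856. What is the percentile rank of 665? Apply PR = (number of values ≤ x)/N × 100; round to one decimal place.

66.7

N = 6.
Strictly below 665: 2. Equal to 665: 2.
PR = 4/6 × 100 = 66.7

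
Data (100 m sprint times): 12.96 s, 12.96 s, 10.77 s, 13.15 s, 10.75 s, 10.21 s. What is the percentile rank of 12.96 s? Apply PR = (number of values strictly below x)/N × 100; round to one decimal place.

N = 6.
Strictly below 12.96: 3. Equal to 12.96: 2.
PR = 3/6 × 100 = 50.0

50.0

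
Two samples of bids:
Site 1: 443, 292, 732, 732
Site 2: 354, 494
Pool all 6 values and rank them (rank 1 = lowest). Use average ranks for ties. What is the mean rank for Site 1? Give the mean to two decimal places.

Sorted (ascending): 292, 354, 443, 494, 732, 732
The 2 values of 732 occupy positions 5–6 → average rank (5+6)/2 = 5.5.
Site 1 values → pooled ranks: 443→3, 292→1, 732→5.5, 732→5.5
Mean rank = (3 + 1 + 5.5 + 5.5) / 4 = 3.75

3.75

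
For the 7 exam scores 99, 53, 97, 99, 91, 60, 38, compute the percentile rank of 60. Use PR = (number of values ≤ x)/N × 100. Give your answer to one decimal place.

N = 7.
Strictly below 60: 2. Equal to 60: 1.
PR = 3/7 × 100 = 42.9

42.9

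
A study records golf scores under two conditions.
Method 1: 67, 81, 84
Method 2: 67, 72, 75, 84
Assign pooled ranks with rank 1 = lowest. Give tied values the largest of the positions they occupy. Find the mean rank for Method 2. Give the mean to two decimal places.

Sorted (ascending): 67, 67, 72, 75, 81, 84, 84
The 2 values of 67 occupy positions 1–2 → each gets rank 2.
The 2 values of 84 occupy positions 6–7 → each gets rank 7.
Method 2 values → pooled ranks: 67→2, 72→3, 75→4, 84→7
Mean rank = (2 + 3 + 4 + 7) / 4 = 4.00

4.00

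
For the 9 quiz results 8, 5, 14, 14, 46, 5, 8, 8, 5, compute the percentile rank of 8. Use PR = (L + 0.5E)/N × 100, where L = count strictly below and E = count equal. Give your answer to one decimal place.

50.0

N = 9.
Strictly below 8: 3. Equal to 8: 3.
PR = (3 + 0.5·3)/9 × 100 = 50.0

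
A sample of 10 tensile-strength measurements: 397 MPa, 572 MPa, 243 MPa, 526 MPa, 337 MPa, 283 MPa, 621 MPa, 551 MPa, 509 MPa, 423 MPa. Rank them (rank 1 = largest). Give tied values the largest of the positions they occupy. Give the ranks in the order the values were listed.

Sorted (descending): 621, 572, 551, 526, 509, 423, 397, 337, 283, 243
No ties — each value takes its position as its rank.

7, 2, 10, 4, 8, 9, 1, 3, 5, 6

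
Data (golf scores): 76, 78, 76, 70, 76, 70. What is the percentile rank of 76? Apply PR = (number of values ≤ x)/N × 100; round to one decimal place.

83.3

N = 6.
Strictly below 76: 2. Equal to 76: 3.
PR = 5/6 × 100 = 83.3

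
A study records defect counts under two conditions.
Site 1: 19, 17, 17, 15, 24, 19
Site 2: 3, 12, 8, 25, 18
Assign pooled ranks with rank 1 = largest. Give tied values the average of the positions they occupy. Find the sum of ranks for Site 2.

36

Sorted (descending): 25, 24, 19, 19, 18, 17, 17, 15, 12, 8, 3
The 2 values of 19 occupy positions 3–4 → average rank (3+4)/2 = 3.5.
The 2 values of 17 occupy positions 6–7 → average rank (6+7)/2 = 6.5.
Site 2 values → pooled ranks: 3→11, 12→9, 8→10, 25→1, 18→5
Rank sum = 11 + 9 + 10 + 1 + 5 = 36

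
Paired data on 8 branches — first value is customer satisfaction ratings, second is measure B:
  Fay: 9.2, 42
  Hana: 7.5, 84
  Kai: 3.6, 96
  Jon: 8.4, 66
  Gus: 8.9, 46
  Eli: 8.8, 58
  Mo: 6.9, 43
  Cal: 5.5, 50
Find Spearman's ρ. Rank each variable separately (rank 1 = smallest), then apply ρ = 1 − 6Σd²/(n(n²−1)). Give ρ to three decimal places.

Ranks of variable 1: 8, 4, 1, 5, 7, 6, 3, 2
Ranks of variable 2: 1, 7, 8, 6, 3, 5, 2, 4
d = r₁ − r₂: 7, -3, -7, -1, 4, 1, 1, -2
d²: 49, 9, 49, 1, 16, 1, 1, 4; Σd² = 130
ρ = 1 − 6·130/(8·63) = 1 − 780/504 = -0.548

-0.548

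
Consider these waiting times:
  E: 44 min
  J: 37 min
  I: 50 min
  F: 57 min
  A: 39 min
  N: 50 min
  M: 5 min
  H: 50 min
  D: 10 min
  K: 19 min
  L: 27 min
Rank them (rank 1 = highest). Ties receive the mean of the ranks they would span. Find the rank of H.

Sorted (descending): 57, 50, 50, 50, 44, 39, 37, 27, 19, 10, 5
The 3 values of 50 occupy positions 2–4 → average rank 3.
H has value 50 min → rank 3.

3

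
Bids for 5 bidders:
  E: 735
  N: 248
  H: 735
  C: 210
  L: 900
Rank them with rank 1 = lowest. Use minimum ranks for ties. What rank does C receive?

Sorted (ascending): 210, 248, 735, 735, 900
The 2 values of 735 occupy positions 3–4 → each gets rank 3.
C has value 210 → rank 1.

1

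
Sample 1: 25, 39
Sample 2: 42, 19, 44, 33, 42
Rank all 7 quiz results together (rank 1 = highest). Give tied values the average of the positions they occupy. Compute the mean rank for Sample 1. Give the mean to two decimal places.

Sorted (descending): 44, 42, 42, 39, 33, 25, 19
The 2 values of 42 occupy positions 2–3 → average rank (2+3)/2 = 2.5.
Sample 1 values → pooled ranks: 25→6, 39→4
Mean rank = (6 + 4) / 2 = 5.00

5.00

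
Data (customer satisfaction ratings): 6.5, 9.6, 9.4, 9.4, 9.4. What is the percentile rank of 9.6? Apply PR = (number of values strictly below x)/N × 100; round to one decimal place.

N = 5.
Strictly below 9.6: 4. Equal to 9.6: 1.
PR = 4/5 × 100 = 80.0

80.0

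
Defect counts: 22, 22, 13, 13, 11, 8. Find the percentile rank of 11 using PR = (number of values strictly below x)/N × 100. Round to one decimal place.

N = 6.
Strictly below 11: 1. Equal to 11: 1.
PR = 1/6 × 100 = 16.7

16.7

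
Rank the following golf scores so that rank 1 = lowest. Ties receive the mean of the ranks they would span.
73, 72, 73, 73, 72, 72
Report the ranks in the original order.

5, 2, 5, 5, 2, 2

Sorted (ascending): 72, 72, 72, 73, 73, 73
The 3 values of 72 occupy positions 1–3 → average rank 2.
The 3 values of 73 occupy positions 4–6 → average rank 5.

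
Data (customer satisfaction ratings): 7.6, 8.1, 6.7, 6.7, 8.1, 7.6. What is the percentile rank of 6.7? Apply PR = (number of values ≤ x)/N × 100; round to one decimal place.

N = 6.
Strictly below 6.7: 0. Equal to 6.7: 2.
PR = 2/6 × 100 = 33.3

33.3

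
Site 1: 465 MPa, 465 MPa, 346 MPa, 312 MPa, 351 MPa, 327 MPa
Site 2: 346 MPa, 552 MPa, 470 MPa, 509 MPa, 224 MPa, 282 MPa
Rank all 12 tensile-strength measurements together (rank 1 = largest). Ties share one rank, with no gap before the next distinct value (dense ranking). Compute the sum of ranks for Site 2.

31

Sorted (descending): 552, 509, 470, 465, 465, 351, 346, 346, 327, 312, 282, 224
The 2 values of 465 share dense rank 4.
The 2 values of 346 share dense rank 6.
Remaining distinct values take the next consecutive integers.
Site 2 values → pooled ranks: 346→6, 552→1, 470→3, 509→2, 224→10, 282→9
Rank sum = 6 + 1 + 3 + 2 + 10 + 9 = 31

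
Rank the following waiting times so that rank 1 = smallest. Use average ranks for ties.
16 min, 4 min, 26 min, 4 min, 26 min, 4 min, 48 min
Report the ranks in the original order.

4, 2, 5.5, 2, 5.5, 2, 7

Sorted (ascending): 4, 4, 4, 16, 26, 26, 48
The 3 values of 4 occupy positions 1–3 → average rank 2.
The 2 values of 26 occupy positions 5–6 → average rank (5+6)/2 = 5.5.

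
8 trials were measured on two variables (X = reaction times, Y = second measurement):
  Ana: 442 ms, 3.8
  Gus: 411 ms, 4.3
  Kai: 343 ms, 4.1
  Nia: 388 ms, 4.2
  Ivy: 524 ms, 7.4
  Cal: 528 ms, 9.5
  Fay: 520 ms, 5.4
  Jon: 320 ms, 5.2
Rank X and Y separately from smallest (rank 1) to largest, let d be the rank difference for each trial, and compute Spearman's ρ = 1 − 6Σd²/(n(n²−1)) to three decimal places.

0.619

Ranks of variable 1: 5, 4, 2, 3, 7, 8, 6, 1
Ranks of variable 2: 1, 4, 2, 3, 7, 8, 6, 5
d = r₁ − r₂: 4, 0, 0, 0, 0, 0, 0, -4
d²: 16, 0, 0, 0, 0, 0, 0, 16; Σd² = 32
ρ = 1 − 6·32/(8·63) = 1 − 192/504 = 0.619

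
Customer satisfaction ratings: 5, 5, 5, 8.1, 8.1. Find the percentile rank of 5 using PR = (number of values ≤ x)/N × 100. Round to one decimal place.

60.0

N = 5.
Strictly below 5: 0. Equal to 5: 3.
PR = 3/5 × 100 = 60.0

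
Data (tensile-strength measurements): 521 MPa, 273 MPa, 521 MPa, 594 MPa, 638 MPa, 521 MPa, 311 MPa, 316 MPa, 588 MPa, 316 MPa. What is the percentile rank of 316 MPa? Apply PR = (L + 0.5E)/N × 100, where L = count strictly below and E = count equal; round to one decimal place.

N = 10.
Strictly below 316: 2. Equal to 316: 2.
PR = (2 + 0.5·2)/10 × 100 = 30.0

30.0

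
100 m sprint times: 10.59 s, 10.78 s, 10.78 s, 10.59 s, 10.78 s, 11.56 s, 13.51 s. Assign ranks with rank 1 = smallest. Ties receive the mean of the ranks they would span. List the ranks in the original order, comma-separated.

Sorted (ascending): 10.59, 10.59, 10.78, 10.78, 10.78, 11.56, 13.51
The 2 values of 10.59 occupy positions 1–2 → average rank (1+2)/2 = 1.5.
The 3 values of 10.78 occupy positions 3–5 → average rank 4.

1.5, 4, 4, 1.5, 4, 6, 7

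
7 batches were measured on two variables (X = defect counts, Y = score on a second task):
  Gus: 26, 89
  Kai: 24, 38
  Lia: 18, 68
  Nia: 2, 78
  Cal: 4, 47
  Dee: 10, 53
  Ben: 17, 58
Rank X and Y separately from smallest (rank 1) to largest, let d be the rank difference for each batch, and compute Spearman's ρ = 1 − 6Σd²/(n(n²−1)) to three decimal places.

Ranks of variable 1: 7, 6, 5, 1, 2, 3, 4
Ranks of variable 2: 7, 1, 5, 6, 2, 3, 4
d = r₁ − r₂: 0, 5, 0, -5, 0, 0, 0
d²: 0, 25, 0, 25, 0, 0, 0; Σd² = 50
ρ = 1 − 6·50/(7·48) = 1 − 300/336 = 0.107

0.107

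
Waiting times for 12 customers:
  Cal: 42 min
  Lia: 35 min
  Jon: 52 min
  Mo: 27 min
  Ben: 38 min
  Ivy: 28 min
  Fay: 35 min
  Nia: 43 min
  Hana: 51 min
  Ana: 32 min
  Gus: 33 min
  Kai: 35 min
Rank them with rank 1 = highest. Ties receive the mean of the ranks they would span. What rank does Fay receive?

7

Sorted (descending): 52, 51, 43, 42, 38, 35, 35, 35, 33, 32, 28, 27
The 3 values of 35 occupy positions 6–8 → average rank 7.
Fay has value 35 min → rank 7.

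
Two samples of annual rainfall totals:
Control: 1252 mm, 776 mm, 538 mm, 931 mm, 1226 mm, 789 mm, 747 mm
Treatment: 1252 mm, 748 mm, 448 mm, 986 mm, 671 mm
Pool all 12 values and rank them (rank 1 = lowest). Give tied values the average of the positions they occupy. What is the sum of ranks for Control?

48.5

Sorted (ascending): 448, 538, 671, 747, 748, 776, 789, 931, 986, 1226, 1252, 1252
The 2 values of 1252 occupy positions 11–12 → average rank (11+12)/2 = 11.5.
Control values → pooled ranks: 1252→11.5, 776→6, 538→2, 931→8, 1226→10, 789→7, 747→4
Rank sum = 11.5 + 6 + 2 + 8 + 10 + 7 + 4 = 48.5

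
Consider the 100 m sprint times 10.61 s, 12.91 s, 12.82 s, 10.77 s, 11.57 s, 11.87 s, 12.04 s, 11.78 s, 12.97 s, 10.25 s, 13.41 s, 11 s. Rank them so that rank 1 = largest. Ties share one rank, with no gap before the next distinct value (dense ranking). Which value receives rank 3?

Sorted (descending): 13.41, 12.97, 12.91, 12.82, 12.04, 11.87, 11.78, 11.57, 11, 10.77, 10.61, 10.25
No ties — each value takes its position as its rank.
Rank 3 → value 12.91.

12.91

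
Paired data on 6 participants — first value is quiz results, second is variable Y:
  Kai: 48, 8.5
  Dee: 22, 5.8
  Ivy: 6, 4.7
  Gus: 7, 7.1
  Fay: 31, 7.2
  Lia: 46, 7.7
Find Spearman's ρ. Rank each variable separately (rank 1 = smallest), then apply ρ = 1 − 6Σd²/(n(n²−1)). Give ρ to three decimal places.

0.943

Ranks of variable 1: 6, 3, 1, 2, 4, 5
Ranks of variable 2: 6, 2, 1, 3, 4, 5
d = r₁ − r₂: 0, 1, 0, -1, 0, 0
d²: 0, 1, 0, 1, 0, 0; Σd² = 2
ρ = 1 − 6·2/(6·35) = 1 − 12/210 = 0.943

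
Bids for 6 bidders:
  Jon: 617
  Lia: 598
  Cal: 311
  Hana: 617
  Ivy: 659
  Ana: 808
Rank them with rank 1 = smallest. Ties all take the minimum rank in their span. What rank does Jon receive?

3

Sorted (ascending): 311, 598, 617, 617, 659, 808
The 2 values of 617 occupy positions 3–4 → each gets rank 3.
Jon has value 617 → rank 3.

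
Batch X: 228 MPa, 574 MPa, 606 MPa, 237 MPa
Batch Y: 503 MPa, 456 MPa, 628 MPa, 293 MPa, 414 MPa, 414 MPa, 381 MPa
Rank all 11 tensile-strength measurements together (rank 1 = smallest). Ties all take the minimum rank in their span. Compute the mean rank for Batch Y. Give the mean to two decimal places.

Sorted (ascending): 228, 237, 293, 381, 414, 414, 456, 503, 574, 606, 628
The 2 values of 414 occupy positions 5–6 → each gets rank 5.
Batch Y values → pooled ranks: 503→8, 456→7, 628→11, 293→3, 414→5, 414→5, 381→4
Mean rank = (8 + 7 + 11 + 3 + 5 + 5 + 4) / 7 = 6.14

6.14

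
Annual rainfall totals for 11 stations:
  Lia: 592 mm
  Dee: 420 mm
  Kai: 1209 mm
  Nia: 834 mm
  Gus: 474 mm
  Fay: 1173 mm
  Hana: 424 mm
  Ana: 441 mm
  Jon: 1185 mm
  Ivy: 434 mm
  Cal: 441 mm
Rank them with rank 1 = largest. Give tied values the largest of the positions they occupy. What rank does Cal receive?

Sorted (descending): 1209, 1185, 1173, 834, 592, 474, 441, 441, 434, 424, 420
The 2 values of 441 occupy positions 7–8 → each gets rank 8.
Cal has value 441 mm → rank 8.

8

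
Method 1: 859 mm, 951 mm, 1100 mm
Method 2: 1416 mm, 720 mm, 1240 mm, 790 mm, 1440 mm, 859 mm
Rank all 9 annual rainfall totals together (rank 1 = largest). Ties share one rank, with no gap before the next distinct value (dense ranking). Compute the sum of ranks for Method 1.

Sorted (descending): 1440, 1416, 1240, 1100, 951, 859, 859, 790, 720
The 2 values of 859 share dense rank 6.
Remaining distinct values take the next consecutive integers.
Method 1 values → pooled ranks: 859→6, 951→5, 1100→4
Rank sum = 6 + 5 + 4 = 15

15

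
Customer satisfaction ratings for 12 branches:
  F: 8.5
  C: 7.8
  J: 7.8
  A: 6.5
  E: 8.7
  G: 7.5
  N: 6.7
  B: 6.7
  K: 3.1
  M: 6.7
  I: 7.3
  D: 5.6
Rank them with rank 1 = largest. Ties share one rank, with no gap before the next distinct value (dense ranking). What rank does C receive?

Sorted (descending): 8.7, 8.5, 7.8, 7.8, 7.5, 7.3, 6.7, 6.7, 6.7, 6.5, 5.6, 3.1
The 2 values of 7.8 share dense rank 3.
The 3 values of 6.7 share dense rank 6.
Remaining distinct values take the next consecutive integers.
C has value 7.8 → rank 3.

3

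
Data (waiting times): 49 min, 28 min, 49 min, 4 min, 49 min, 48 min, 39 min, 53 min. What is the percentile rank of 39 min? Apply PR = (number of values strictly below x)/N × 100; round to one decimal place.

25.0

N = 8.
Strictly below 39: 2. Equal to 39: 1.
PR = 2/8 × 100 = 25.0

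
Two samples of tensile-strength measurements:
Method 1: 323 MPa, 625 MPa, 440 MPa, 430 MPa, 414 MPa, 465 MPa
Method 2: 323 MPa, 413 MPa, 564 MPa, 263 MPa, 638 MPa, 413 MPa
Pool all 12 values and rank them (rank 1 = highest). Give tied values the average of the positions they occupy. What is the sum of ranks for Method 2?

Sorted (descending): 638, 625, 564, 465, 440, 430, 414, 413, 413, 323, 323, 263
The 2 values of 413 occupy positions 8–9 → average rank (8+9)/2 = 8.5.
The 2 values of 323 occupy positions 10–11 → average rank (10+11)/2 = 10.5.
Method 2 values → pooled ranks: 323→10.5, 413→8.5, 564→3, 263→12, 638→1, 413→8.5
Rank sum = 10.5 + 8.5 + 3 + 12 + 1 + 8.5 = 43.5

43.5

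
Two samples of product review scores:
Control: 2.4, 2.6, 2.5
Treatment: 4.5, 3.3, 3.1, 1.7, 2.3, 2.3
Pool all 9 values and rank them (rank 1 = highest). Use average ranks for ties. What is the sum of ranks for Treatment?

Sorted (descending): 4.5, 3.3, 3.1, 2.6, 2.5, 2.4, 2.3, 2.3, 1.7
The 2 values of 2.3 occupy positions 7–8 → average rank (7+8)/2 = 7.5.
Treatment values → pooled ranks: 4.5→1, 3.3→2, 3.1→3, 1.7→9, 2.3→7.5, 2.3→7.5
Rank sum = 1 + 2 + 3 + 9 + 7.5 + 7.5 = 30

30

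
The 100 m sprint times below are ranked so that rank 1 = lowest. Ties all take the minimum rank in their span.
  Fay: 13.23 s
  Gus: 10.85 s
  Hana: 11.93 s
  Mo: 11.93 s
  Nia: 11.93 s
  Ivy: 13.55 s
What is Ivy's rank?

Sorted (ascending): 10.85, 11.93, 11.93, 11.93, 13.23, 13.55
The 3 values of 11.93 occupy positions 2–4 → each gets rank 2.
Ivy has value 13.55 s → rank 6.

6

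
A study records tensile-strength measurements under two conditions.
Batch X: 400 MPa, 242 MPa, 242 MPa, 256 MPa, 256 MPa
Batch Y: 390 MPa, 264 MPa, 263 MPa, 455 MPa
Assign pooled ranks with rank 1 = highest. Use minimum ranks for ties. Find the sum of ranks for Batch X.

30

Sorted (descending): 455, 400, 390, 264, 263, 256, 256, 242, 242
The 2 values of 256 occupy positions 6–7 → each gets rank 6.
The 2 values of 242 occupy positions 8–9 → each gets rank 8.
Batch X values → pooled ranks: 400→2, 242→8, 242→8, 256→6, 256→6
Rank sum = 2 + 8 + 8 + 6 + 6 = 30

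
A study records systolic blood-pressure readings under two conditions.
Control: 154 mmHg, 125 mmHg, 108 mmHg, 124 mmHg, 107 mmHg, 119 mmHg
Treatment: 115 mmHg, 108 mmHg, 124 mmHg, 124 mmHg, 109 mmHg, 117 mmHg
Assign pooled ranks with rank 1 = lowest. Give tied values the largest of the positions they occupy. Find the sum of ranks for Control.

Sorted (ascending): 107, 108, 108, 109, 115, 117, 119, 124, 124, 124, 125, 154
The 2 values of 108 occupy positions 2–3 → each gets rank 3.
The 3 values of 124 occupy positions 8–10 → each gets rank 10.
Control values → pooled ranks: 154→12, 125→11, 108→3, 124→10, 107→1, 119→7
Rank sum = 12 + 11 + 3 + 10 + 1 + 7 = 44

44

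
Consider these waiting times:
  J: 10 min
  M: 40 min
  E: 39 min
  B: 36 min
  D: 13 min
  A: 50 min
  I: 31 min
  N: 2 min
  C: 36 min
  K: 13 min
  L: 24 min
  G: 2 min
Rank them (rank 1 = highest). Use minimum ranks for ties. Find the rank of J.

Sorted (descending): 50, 40, 39, 36, 36, 31, 24, 13, 13, 10, 2, 2
The 2 values of 36 occupy positions 4–5 → each gets rank 4.
The 2 values of 13 occupy positions 8–9 → each gets rank 8.
The 2 values of 2 occupy positions 11–12 → each gets rank 11.
J has value 10 min → rank 10.

10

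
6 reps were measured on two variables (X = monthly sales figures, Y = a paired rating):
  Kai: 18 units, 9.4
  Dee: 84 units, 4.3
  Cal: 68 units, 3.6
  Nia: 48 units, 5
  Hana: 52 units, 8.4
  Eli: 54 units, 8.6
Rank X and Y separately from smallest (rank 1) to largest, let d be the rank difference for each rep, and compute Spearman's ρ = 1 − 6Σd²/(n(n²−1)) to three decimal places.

Ranks of variable 1: 1, 6, 5, 2, 3, 4
Ranks of variable 2: 6, 2, 1, 3, 4, 5
d = r₁ − r₂: -5, 4, 4, -1, -1, -1
d²: 25, 16, 16, 1, 1, 1; Σd² = 60
ρ = 1 − 6·60/(6·35) = 1 − 360/210 = -0.714

-0.714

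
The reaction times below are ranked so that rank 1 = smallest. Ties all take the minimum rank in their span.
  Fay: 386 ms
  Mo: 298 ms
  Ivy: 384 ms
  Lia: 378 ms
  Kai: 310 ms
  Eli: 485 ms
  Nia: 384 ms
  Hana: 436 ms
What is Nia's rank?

Sorted (ascending): 298, 310, 378, 384, 384, 386, 436, 485
The 2 values of 384 occupy positions 4–5 → each gets rank 4.
Nia has value 384 ms → rank 4.

4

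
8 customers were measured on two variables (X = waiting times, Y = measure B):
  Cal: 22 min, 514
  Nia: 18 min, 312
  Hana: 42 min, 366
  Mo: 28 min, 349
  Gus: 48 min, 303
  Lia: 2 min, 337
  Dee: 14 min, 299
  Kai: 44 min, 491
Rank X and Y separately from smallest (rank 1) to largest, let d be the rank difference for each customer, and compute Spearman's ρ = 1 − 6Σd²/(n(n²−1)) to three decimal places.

Ranks of variable 1: 4, 3, 6, 5, 8, 1, 2, 7
Ranks of variable 2: 8, 3, 6, 5, 2, 4, 1, 7
d = r₁ − r₂: -4, 0, 0, 0, 6, -3, 1, 0
d²: 16, 0, 0, 0, 36, 9, 1, 0; Σd² = 62
ρ = 1 − 6·62/(8·63) = 1 − 372/504 = 0.262

0.262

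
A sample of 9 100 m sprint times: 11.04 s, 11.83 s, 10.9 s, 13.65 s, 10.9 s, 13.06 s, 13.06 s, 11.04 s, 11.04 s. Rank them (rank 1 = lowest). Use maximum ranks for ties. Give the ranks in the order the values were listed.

5, 6, 2, 9, 2, 8, 8, 5, 5

Sorted (ascending): 10.9, 10.9, 11.04, 11.04, 11.04, 11.83, 13.06, 13.06, 13.65
The 2 values of 10.9 occupy positions 1–2 → each gets rank 2.
The 3 values of 11.04 occupy positions 3–5 → each gets rank 5.
The 2 values of 13.06 occupy positions 7–8 → each gets rank 8.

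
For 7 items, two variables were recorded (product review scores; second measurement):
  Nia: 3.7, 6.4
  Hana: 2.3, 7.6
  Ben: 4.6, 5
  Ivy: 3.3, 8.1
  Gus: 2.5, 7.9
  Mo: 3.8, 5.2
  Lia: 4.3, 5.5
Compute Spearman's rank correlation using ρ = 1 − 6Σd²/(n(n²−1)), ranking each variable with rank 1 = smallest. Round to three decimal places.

Ranks of variable 1: 4, 1, 7, 3, 2, 5, 6
Ranks of variable 2: 4, 5, 1, 7, 6, 2, 3
d = r₁ − r₂: 0, -4, 6, -4, -4, 3, 3
d²: 0, 16, 36, 16, 16, 9, 9; Σd² = 102
ρ = 1 − 6·102/(7·48) = 1 − 612/336 = -0.821

-0.821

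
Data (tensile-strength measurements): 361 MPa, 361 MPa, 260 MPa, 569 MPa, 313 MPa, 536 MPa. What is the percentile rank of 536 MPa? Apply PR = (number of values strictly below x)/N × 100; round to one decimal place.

N = 6.
Strictly below 536: 4. Equal to 536: 1.
PR = 4/6 × 100 = 66.7

66.7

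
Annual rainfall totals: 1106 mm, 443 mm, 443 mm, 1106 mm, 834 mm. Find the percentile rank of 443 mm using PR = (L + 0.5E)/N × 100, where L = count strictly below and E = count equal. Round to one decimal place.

N = 5.
Strictly below 443: 0. Equal to 443: 2.
PR = (0 + 0.5·2)/5 × 100 = 20.0

20.0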